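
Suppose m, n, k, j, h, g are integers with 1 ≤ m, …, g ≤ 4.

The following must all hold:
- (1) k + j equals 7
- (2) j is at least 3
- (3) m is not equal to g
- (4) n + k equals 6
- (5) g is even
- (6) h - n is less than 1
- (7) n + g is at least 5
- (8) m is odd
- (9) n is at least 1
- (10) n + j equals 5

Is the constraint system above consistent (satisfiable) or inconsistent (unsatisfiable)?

Satisfiable

Take m = 1, n = 2, k = 4, j = 3, h = 2, g = 4. Then constraint 1: k + j = 7; constraint 4: n + k = 6; constraint 6: h - n = 0, and every other listed constraint is also met.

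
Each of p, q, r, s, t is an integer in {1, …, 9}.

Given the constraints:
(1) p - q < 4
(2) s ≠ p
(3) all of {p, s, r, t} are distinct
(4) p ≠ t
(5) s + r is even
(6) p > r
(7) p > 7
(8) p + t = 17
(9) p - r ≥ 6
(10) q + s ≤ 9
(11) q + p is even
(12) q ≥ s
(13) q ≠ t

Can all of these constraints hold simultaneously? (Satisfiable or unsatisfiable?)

Satisfiable

Setting (p, q, r, s, t) = (9, 7, 3, 1, 8) satisfies everything: constraint 1: p - q = 2; constraint 8: p + t = 17; constraint 9: p - r = 6, and the others follow.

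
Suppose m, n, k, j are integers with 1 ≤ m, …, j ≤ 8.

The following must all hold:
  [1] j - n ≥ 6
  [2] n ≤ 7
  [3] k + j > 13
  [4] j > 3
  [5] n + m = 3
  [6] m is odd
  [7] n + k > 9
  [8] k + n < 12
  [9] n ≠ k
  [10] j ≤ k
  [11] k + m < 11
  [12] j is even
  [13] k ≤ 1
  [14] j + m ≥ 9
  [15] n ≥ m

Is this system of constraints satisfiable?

Unsatisfiable

From constraints 10 and 13: j ≤ k ≤ 1. From constraints 2 and 15: m ≤ n ≤ 7. Hence j + m ≤ 8. But constraint 14 requires j + m ≥ 9, and 9 > 8. Contradiction.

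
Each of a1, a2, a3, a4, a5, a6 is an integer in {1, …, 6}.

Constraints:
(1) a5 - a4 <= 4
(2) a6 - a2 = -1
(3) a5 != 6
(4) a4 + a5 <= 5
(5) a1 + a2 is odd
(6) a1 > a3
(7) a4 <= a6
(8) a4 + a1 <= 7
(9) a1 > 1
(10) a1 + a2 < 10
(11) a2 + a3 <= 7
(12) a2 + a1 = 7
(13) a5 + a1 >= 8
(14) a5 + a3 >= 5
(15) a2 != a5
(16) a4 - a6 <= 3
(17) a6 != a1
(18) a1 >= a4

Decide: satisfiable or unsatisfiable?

The assignment a1 = 5, a2 = 2, a3 = 2, a4 = 1, a5 = 3, a6 = 1 works:
  constraint 1 holds since a5 - a4 = 2.
  constraint 2 holds since a6 - a2 = -1.
  constraint 4 holds since a4 + a5 = 4.
The rest check out directly.

Satisfiable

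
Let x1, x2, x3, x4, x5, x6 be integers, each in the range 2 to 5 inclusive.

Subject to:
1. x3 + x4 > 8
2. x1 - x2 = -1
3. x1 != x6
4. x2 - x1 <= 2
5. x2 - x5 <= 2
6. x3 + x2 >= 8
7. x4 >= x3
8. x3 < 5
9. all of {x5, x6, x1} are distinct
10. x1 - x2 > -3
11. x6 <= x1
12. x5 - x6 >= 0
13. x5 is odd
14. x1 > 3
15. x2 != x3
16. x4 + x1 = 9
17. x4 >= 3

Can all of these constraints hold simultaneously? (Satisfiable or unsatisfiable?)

Try x1 = 4, x2 = 5, x3 = 4, x4 = 5, x5 = 3, x6 = 2.
Check constraint 1: x3 + x4 = 9; constraint 2: x1 - x2 = -1. The remaining constraints are straightforward to verify.

Satisfiable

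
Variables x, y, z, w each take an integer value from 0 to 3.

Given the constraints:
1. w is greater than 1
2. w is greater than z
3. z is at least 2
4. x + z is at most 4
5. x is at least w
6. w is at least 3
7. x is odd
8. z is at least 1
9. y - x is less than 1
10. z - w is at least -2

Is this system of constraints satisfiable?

From constraints 5 and 6: x ≥ w ≥ 3. From constraint 3: z ≥ 2. Hence x + z ≥ 5. But constraint 4 requires x + z ≤ 4, and 4 < 5. Contradiction.

Unsatisfiable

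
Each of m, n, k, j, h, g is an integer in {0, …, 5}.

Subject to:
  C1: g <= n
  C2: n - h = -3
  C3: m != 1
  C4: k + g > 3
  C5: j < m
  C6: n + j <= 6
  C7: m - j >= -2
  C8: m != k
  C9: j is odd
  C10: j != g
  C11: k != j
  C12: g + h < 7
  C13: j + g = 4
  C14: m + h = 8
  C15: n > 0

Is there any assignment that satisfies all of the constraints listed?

Try m = 4, n = 1, k = 5, j = 3, h = 4, g = 1.
Check constraint 2: n - h = -3; constraint 4: k + g = 6. The remaining constraints are straightforward to verify.

Satisfiable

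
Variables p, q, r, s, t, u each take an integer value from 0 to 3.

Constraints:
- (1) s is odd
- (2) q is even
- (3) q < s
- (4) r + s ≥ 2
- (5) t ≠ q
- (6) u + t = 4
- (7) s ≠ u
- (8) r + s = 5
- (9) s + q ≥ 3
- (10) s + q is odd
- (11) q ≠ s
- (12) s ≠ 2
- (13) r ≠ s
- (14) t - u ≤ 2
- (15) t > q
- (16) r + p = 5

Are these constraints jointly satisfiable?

The assignment p = 3, q = 0, r = 2, s = 3, t = 2, u = 2 works:
  constraint 4 holds since r + s = 5.
  constraint 6 holds since u + t = 4.
The rest check out directly.

Satisfiable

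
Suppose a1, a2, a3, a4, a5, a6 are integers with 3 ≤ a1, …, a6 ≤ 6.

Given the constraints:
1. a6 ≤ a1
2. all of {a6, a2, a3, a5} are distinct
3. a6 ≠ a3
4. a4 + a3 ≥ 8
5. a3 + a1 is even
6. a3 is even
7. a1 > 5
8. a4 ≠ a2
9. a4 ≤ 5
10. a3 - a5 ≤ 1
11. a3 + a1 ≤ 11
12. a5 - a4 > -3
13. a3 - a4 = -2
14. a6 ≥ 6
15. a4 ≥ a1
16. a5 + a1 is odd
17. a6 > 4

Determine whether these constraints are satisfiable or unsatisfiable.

Unsatisfiable

From constraints 1 and 14: a1 ≥ a6 and a6 ≥ 6, so a1 ≥ 6. From constraints 9 and 15: a1 ≤ a4 and a4 ≤ 5, so a1 ≤ 5. But 5 < 6, so no value of a1 works.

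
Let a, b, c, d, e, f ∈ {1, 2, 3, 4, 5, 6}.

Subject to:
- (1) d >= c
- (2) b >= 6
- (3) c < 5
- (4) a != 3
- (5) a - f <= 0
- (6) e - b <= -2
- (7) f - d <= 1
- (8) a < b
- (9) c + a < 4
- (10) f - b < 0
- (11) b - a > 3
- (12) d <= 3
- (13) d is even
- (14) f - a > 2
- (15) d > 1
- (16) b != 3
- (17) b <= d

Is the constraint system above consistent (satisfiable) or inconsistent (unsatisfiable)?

From constraints 2 and 17: d ≥ b and b ≥ 6, so d ≥ 6. From constraint 12: d ≤ 3. But 3 < 6, so no value of d works.

Unsatisfiable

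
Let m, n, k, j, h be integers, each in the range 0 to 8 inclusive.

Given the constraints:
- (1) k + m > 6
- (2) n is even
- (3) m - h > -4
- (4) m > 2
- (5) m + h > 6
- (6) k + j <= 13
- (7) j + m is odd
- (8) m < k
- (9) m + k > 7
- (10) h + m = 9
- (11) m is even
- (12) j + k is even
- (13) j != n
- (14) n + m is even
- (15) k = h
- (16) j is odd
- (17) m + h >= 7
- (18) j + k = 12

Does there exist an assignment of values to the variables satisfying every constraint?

The assignment m = 4, n = 8, k = 5, j = 7, h = 5 works:
  constraint 1 holds since k + m = 9.
  constraint 3 holds since m - h = -1.
  constraint 5 holds since m + h = 9.
The rest check out directly.

Satisfiable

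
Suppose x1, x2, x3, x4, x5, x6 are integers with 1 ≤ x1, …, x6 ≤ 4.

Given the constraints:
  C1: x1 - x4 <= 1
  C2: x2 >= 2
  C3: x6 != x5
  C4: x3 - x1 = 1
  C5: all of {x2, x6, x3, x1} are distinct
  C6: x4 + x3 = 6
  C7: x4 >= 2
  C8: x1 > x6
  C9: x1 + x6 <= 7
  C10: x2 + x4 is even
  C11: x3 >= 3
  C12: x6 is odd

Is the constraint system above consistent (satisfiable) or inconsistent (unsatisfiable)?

Take x1 = 3, x2 = 2, x3 = 4, x4 = 2, x5 = 2, x6 = 1. Then constraint 1: x1 - x4 = 1; constraint 4: x3 - x1 = 1; constraint 6: x4 + x3 = 6, and every other listed constraint is also met.

Satisfiable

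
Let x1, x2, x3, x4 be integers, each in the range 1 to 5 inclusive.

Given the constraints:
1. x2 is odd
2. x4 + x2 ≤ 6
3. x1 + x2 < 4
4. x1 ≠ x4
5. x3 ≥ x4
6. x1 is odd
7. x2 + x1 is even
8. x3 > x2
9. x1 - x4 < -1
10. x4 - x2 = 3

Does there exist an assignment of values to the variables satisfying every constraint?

Try x1 = 1, x2 = 1, x3 = 4, x4 = 4.
Check constraint 2: x4 + x2 = 5; constraint 3: x1 + x2 = 2; constraint 9: x1 - x4 = -3. The remaining constraints are straightforward to verify.

Satisfiable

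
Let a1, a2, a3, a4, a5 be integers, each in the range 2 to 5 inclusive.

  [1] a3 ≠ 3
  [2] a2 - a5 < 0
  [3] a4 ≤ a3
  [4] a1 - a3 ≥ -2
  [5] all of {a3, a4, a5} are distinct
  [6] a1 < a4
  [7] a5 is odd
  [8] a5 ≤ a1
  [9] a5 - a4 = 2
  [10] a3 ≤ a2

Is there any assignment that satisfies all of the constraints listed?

Constraints 2, 3, 6, 8, and 10 give a4 ≤ a3, a3 ≤ a2, a2 < a5, a5 ≤ a1, a1 < a4. Chaining: a4 ≤ a3 ≤ a2 < a5 ≤ a1 < a4, which forces a4 < a4 — impossible.

Unsatisfiable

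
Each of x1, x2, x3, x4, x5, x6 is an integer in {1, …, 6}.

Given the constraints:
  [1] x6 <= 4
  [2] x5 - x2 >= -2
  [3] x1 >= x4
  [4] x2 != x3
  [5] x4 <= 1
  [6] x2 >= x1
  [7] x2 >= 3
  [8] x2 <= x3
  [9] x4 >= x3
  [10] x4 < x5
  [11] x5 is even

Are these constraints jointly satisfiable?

Unsatisfiable

From constraints 7 and 8: x3 ≥ x2 and x2 ≥ 3, so x3 ≥ 3. From constraints 5 and 9: x3 ≤ x4 and x4 ≤ 1, so x3 ≤ 1. But 1 < 3, so no value of x3 works.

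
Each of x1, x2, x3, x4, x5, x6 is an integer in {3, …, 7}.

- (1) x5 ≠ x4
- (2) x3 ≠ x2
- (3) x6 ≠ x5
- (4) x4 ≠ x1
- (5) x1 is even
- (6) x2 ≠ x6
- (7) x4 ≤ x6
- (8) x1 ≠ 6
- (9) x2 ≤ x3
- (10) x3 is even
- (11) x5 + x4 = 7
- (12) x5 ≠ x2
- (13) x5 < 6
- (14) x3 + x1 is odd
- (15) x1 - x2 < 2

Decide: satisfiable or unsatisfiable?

Unsatisfiable

Constraint 10 makes x3 even and constraint 5 makes x1 even, so x3 + x1 must be even. Constraint 14 says x3 + x1 is odd — contradiction.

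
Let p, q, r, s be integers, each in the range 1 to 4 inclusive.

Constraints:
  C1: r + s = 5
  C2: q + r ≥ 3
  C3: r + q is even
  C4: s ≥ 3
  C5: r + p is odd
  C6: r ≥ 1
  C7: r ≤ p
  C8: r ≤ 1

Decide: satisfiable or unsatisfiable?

The assignment p = 2, q = 3, r = 1, s = 4 works:
  constraint 1 holds since r + s = 5.
  constraint 2 holds since q + r = 4.
The rest check out directly.

Satisfiable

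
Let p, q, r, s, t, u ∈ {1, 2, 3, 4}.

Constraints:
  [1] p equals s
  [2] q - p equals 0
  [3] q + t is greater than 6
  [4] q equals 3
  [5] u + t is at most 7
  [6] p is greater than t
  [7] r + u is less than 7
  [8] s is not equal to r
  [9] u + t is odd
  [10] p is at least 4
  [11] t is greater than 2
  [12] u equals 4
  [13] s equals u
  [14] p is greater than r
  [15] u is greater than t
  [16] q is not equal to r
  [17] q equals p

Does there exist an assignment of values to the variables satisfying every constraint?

Unsatisfiable

Constraint 4 fixes q = 3 and constraint 12 fixes u = 4. Constraints 1, 13, and 17 give q = p = s = u, so q = u. But 3 ≠ 4 — contradiction.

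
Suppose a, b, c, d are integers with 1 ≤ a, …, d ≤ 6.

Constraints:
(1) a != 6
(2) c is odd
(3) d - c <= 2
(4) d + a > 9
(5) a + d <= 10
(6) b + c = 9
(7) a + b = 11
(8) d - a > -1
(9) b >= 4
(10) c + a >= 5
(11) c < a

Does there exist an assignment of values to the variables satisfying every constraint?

Satisfiable

One satisfying assignment is a = 5, b = 6, c = 3, d = 5.
For the less obvious constraints — constraint 3: d - c = 2; constraint 4: d + a = 10 — and the others hold by inspection.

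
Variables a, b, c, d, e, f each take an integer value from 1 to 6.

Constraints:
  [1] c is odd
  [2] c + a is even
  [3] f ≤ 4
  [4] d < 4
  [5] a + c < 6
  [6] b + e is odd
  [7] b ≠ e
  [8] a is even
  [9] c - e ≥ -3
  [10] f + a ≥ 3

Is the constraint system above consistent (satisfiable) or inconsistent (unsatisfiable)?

Unsatisfiable

Constraint 1 makes c odd and constraint 8 makes a even, so c + a must be odd. Constraint 2 says c + a is even — contradiction.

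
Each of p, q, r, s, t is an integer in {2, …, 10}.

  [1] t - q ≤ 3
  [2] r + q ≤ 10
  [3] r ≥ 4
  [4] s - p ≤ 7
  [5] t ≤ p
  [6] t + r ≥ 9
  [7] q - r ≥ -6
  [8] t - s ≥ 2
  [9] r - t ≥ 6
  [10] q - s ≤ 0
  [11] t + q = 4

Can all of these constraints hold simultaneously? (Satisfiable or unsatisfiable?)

Unsatisfiable

Constraints 7, 8, 9, and 10 give q − r ≥ -6, r − t ≥ 6, t − s ≥ 2, s − q ≥ 0.
Adding all 4 inequalities: the left sides telescope to 0, and the right sides sum to (-6) + 6 + 2 + 0 = 2. So 0 ≥ 2, which is false.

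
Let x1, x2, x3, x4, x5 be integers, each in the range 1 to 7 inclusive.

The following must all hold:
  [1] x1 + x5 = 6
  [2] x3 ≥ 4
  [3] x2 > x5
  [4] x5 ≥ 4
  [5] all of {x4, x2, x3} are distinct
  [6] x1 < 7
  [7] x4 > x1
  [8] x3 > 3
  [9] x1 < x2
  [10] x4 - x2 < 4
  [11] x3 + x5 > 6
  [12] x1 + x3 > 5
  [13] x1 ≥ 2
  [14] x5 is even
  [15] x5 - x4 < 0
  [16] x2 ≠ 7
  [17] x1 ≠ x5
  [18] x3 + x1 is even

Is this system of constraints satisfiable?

Satisfiable

Try x1 = 2, x2 = 5, x3 = 4, x4 = 6, x5 = 4.
Check constraint 1: x1 + x5 = 6; constraint 10: x4 - x2 = 1. The remaining constraints are straightforward to verify.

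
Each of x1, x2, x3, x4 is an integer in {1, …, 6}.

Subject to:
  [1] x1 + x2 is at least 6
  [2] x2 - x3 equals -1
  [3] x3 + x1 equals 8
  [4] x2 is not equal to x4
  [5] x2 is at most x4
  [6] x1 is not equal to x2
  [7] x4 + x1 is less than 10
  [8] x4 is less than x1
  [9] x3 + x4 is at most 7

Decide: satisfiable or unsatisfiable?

Setting (x1, x2, x3, x4) = (6, 1, 2, 2) satisfies everything: constraint 1: x1 + x2 = 7; constraint 2: x2 - x3 = -1; constraint 3: x3 + x1 = 8, and the others follow.

Satisfiable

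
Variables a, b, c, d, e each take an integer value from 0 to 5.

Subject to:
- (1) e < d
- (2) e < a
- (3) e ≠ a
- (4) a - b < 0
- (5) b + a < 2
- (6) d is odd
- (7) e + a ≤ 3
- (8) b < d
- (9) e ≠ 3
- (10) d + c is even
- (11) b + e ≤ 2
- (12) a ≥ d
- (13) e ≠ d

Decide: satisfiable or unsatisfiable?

Unsatisfiable

Constraints 4, 8, and 12 give b < d, d ≤ a, a < b. Chaining: b < d ≤ a < b, which forces b < b — impossible.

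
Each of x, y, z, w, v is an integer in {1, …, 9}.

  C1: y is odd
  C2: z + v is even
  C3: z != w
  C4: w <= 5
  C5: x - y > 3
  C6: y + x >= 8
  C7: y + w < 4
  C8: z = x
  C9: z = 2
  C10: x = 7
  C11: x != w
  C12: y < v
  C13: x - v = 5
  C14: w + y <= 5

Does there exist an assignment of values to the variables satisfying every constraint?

Unsatisfiable

Constraint 9 fixes z = 2 and constraint 10 fixes x = 7, but constraint 8 requires z = x. Since 2 ≠ 7, contradiction.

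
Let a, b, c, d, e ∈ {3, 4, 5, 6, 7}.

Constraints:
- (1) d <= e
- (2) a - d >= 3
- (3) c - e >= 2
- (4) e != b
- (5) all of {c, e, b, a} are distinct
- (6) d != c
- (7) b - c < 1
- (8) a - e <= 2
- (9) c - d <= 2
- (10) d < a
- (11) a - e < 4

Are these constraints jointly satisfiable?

Constraints 2, 3, 8, and 9 give a − d ≥ 3, d − c ≥ -2, c − e ≥ 2, e − a ≥ -2.
Adding all 4 inequalities: the left sides telescope to 0, and the right sides sum to 3 + (-2) + 2 + (-2) = 1. So 0 ≥ 1, which is false.

Unsatisfiable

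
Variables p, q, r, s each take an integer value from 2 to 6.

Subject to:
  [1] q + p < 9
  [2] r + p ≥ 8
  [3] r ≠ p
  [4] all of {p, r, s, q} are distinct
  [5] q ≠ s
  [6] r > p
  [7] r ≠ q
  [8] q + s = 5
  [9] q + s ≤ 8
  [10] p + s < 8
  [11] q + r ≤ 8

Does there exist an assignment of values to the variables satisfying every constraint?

The assignment p = 4, q = 3, r = 5, s = 2 works:
  constraint 1 holds since q + p = 7.
  constraint 2 holds since r + p = 9.
The rest check out directly.

Satisfiable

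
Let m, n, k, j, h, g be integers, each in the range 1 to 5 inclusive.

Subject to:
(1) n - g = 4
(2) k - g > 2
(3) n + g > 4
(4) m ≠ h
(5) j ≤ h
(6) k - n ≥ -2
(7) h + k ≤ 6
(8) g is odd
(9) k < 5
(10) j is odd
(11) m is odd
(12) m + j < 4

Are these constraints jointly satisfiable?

Try m = 1, n = 5, k = 4, j = 1, h = 2, g = 1.
Check constraint 1: n - g = 4; constraint 2: k - g = 3; constraint 3: n + g = 6. The remaining constraints are straightforward to verify.

Satisfiable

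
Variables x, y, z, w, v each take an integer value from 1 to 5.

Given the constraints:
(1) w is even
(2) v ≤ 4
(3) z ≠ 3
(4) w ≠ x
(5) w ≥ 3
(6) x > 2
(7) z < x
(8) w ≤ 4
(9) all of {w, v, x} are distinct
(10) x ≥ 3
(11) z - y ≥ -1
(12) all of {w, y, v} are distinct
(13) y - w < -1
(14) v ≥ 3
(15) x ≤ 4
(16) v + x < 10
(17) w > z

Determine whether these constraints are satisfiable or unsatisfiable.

Unsatisfiable

Constraints 2, 5, 8, 10, 14, and 15 confine each of w, v, x to the 2 values {3, 4}.
Constraint 9 requires all 3 of them to be distinct, but only 2 values are available — impossible by the pigeonhole principle.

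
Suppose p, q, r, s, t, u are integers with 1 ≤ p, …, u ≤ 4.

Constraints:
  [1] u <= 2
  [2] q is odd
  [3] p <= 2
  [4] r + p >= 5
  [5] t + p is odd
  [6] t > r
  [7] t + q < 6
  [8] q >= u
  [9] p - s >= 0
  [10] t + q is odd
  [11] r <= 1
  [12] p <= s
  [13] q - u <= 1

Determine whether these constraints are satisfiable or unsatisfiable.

Unsatisfiable

From constraint 11: r ≤ 1. From constraint 3: p ≤ 2. Hence r + p ≤ 3. But constraint 4 requires r + p ≥ 5, and 5 > 3. Contradiction.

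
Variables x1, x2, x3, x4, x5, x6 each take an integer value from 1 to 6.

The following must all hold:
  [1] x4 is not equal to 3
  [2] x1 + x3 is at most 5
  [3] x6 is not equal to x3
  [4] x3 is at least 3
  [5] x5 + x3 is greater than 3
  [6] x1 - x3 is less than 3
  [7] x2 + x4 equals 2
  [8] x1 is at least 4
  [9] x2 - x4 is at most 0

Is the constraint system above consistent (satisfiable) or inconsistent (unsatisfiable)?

From constraint 8: x1 ≥ 4. From constraint 4: x3 ≥ 3. Hence x1 + x3 ≥ 7. But constraint 2 requires x1 + x3 ≤ 5, and 5 < 7. Contradiction.

Unsatisfiable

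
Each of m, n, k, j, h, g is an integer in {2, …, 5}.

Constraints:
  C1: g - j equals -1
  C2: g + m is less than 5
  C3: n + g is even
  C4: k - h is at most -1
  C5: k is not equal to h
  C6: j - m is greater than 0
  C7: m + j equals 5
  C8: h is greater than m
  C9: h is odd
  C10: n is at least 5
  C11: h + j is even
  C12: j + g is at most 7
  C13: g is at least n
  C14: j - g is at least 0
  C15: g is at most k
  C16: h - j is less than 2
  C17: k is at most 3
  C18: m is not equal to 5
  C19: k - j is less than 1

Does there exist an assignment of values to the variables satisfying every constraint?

From constraints 10 and 13: g ≥ n and n ≥ 5, so g ≥ 5. From constraints 15 and 17: g ≤ k and k ≤ 3, so g ≤ 3. But 3 < 5, so no value of g works.

Unsatisfiable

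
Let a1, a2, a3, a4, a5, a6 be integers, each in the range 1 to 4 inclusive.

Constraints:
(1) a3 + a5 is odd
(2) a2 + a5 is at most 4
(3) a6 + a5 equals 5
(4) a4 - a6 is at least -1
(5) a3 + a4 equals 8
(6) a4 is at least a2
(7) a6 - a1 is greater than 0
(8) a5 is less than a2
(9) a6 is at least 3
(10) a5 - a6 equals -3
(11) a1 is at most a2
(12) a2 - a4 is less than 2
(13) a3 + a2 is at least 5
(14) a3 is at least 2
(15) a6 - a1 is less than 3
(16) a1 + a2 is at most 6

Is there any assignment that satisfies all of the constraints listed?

Satisfiable

The assignment a1 = 3, a2 = 3, a3 = 4, a4 = 4, a5 = 1, a6 = 4 works:
  constraint 2 holds since a2 + a5 = 4.
  constraint 3 holds since a6 + a5 = 5.
  constraint 4 holds since a4 - a6 = 0.
The rest check out directly.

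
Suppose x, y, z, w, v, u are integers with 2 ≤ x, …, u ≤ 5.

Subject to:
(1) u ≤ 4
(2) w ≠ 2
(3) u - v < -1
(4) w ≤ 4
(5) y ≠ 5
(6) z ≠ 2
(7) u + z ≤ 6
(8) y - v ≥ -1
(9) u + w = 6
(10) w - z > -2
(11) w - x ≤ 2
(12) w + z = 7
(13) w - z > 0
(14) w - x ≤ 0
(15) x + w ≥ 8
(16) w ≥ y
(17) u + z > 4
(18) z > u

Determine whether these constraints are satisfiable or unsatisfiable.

Satisfiable

Take x = 4, y = 4, z = 3, w = 4, v = 4, u = 2. Then constraint 3: u - v = -2; constraint 7: u + z = 5, and every other listed constraint is also met.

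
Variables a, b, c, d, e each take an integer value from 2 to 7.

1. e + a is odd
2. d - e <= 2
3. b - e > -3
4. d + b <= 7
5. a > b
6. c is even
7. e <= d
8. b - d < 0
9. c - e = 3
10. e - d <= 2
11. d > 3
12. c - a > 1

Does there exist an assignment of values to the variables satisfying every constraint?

Satisfiable

Setting (a, b, c, d, e) = (4, 3, 6, 4, 3) satisfies everything: constraint 2: d - e = 1; constraint 3: b - e = 0, and the others follow.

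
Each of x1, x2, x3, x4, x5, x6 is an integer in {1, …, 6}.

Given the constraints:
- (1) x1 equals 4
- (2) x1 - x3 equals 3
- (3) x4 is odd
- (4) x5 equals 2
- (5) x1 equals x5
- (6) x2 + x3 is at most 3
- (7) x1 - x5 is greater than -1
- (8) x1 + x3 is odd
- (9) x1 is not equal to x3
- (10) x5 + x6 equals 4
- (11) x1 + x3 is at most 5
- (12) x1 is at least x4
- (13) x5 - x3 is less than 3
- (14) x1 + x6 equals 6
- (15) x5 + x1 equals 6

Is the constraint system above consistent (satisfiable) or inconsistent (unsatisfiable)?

Constraint 1 fixes x1 = 4 and constraint 4 fixes x5 = 2, but constraint 5 requires x1 = x5. Since 4 ≠ 2, contradiction.

Unsatisfiable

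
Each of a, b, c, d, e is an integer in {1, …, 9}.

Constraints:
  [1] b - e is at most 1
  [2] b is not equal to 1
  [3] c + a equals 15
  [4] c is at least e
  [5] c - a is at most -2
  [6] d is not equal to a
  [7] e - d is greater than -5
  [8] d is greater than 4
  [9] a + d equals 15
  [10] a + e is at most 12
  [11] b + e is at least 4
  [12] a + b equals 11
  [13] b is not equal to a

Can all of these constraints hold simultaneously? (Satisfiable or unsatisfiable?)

The assignment a = 9, b = 2, c = 6, d = 6, e = 2 works:
  constraint 1 holds since b - e = 0.
  constraint 3 holds since c + a = 15.
  constraint 5 holds since c - a = -3.
The rest check out directly.

Satisfiable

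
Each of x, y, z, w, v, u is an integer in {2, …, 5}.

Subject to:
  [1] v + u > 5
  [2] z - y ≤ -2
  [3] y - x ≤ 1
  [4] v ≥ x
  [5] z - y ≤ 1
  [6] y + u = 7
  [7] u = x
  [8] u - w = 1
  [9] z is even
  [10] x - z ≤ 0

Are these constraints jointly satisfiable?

Constraints 2, 3, and 10 give x − y ≥ -1, y − z ≥ 2, z − x ≥ 0.
Adding all 3 inequalities: the left sides telescope to 0, and the right sides sum to (-1) + 2 + 0 = 1. So 0 ≥ 1, which is false.

Unsatisfiable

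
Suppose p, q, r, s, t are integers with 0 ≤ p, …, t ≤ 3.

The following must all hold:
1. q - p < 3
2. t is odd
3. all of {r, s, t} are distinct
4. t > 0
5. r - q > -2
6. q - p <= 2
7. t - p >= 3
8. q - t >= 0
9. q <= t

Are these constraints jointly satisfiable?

Constraints 6, 7, and 8 give p − q ≥ -2, q − t ≥ 0, t − p ≥ 3.
Adding all 3 inequalities: the left sides telescope to 0, and the right sides sum to (-2) + 0 + 3 = 1. So 0 ≥ 1, which is false.

Unsatisfiable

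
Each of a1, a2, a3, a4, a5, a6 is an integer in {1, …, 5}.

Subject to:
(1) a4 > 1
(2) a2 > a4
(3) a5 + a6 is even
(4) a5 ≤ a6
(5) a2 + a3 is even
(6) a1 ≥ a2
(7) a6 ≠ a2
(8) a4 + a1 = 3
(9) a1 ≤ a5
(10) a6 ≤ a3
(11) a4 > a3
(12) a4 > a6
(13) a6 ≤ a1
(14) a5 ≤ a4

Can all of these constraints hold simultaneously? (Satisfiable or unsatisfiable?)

Unsatisfiable

Constraints 2, 4, 6, 9, and 12 give a2 ≤ a1, a1 ≤ a5, a5 ≤ a6, a6 < a4, a4 < a2. Chaining: a2 ≤ a1 ≤ a5 ≤ a6 < a4 < a2, which forces a2 < a2 — impossible.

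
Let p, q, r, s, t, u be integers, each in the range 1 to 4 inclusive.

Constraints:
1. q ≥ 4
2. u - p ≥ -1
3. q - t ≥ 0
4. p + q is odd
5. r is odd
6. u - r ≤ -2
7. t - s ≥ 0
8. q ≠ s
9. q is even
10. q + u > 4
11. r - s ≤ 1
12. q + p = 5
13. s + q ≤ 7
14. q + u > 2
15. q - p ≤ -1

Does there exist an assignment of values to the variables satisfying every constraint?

Unsatisfiable

Constraints 2, 3, 6, 7, 11, and 15 give p − q ≥ 1, q − t ≥ 0, t − s ≥ 0, s − r ≥ -1, r − u ≥ 2, u − p ≥ -1.
Adding all 6 inequalities: the left sides telescope to 0, and the right sides sum to 1 + 0 + 0 + (-1) + 2 + (-1) = 1. So 0 ≥ 1, which is false.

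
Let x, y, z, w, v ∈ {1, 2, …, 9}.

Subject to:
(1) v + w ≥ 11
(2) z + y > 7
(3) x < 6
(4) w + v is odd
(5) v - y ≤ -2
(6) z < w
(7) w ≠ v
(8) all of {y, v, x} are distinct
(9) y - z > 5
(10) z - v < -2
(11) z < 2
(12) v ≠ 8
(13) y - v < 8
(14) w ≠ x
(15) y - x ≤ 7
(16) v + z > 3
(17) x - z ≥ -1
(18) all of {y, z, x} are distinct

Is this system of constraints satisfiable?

Satisfiable

Take x = 3, y = 9, z = 1, w = 7, v = 4. Then constraint 1: v + w = 11; constraint 2: z + y = 10, and every other listed constraint is also met.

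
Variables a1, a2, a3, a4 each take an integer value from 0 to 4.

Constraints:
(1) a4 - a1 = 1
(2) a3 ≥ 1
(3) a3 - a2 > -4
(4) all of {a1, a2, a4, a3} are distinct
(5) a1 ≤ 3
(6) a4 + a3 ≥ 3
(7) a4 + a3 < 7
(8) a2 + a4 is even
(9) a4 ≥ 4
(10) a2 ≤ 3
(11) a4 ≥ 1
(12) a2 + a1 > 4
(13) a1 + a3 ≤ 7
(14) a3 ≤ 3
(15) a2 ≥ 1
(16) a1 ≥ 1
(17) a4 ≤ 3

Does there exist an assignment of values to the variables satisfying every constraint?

Constraints 2, 5, 10, 11, 14, 15, 16, and 17 confine each of a1, a2, a4, a3 to the 3 values {1, …, 3}.
Constraint 4 requires all 4 of them to be distinct, but only 3 values are available — impossible by the pigeonhole principle.

Unsatisfiable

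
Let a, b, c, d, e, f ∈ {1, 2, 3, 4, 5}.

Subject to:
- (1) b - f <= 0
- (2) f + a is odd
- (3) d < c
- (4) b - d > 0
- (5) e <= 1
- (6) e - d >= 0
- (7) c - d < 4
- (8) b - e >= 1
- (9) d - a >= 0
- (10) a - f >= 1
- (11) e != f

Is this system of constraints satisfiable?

Constraints 1, 6, 8, 9, and 10 give b − e ≥ 1, e − d ≥ 0, d − a ≥ 0, a − f ≥ 1, f − b ≥ 0.
Adding all 5 inequalities: the left sides telescope to 0, and the right sides sum to 1 + 0 + 0 + 1 + 0 = 2. So 0 ≥ 2, which is false.

Unsatisfiable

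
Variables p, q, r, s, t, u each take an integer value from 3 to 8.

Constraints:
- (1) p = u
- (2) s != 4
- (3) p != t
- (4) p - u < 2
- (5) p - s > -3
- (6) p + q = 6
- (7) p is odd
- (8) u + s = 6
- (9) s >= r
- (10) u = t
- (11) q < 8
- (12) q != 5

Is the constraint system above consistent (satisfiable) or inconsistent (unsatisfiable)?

From constraints 1 and 10, p = u = t, so p = t. But constraint 3 says p ≠ t. Contradiction.

Unsatisfiable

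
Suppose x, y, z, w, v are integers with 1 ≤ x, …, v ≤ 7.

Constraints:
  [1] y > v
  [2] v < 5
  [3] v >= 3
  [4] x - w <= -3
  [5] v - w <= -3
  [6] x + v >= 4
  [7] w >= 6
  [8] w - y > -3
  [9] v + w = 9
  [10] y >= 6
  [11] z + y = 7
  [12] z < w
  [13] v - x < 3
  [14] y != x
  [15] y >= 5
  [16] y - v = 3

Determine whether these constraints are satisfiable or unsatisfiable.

Take x = 1, y = 6, z = 1, w = 6, v = 3. Then constraint 4: x - w = -5; constraint 5: v - w = -3; constraint 6: x + v = 4, and every other listed constraint is also met.

Satisfiable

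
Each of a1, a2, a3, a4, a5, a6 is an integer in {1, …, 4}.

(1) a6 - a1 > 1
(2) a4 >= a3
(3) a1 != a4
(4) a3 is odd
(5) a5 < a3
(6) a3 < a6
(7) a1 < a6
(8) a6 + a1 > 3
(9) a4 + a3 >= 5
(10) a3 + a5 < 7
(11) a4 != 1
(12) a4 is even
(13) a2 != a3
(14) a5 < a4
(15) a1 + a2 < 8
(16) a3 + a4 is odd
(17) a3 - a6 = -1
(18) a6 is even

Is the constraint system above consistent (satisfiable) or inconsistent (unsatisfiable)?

Take a1 = 1, a2 = 4, a3 = 3, a4 = 4, a5 = 2, a6 = 4. Then constraint 1: a6 - a1 = 3; constraint 8: a6 + a1 = 5; constraint 9: a4 + a3 = 7, and every other listed constraint is also met.

Satisfiable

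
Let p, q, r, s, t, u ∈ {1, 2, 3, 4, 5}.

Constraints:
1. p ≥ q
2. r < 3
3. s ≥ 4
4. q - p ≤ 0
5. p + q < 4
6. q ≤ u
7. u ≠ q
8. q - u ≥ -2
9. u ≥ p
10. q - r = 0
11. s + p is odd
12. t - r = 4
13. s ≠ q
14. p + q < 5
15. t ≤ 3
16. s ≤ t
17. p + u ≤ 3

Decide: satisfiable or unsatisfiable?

Unsatisfiable

From constraints 3 and 16: t ≥ s and s ≥ 4, so t ≥ 4. From constraint 15: t ≤ 3. But 3 < 4, so no value of t works.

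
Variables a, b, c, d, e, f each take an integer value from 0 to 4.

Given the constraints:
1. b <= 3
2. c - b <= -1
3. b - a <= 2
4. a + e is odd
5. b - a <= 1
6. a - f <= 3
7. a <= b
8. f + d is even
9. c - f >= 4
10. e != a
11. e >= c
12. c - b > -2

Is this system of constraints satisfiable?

Constraints 2, 5, 6, and 9 give f − a ≥ -3, a − b ≥ -1, b − c ≥ 1, c − f ≥ 4.
Adding all 4 inequalities: the left sides telescope to 0, and the right sides sum to (-3) + (-1) + 1 + 4 = 1. So 0 ≥ 1, which is false.

Unsatisfiable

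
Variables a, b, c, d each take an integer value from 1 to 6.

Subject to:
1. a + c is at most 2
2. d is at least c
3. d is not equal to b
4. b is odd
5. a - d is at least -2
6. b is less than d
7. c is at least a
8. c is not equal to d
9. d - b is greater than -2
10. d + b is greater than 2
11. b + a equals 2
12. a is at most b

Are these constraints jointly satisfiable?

Setting (a, b, c, d) = (1, 1, 1, 2) satisfies everything: constraint 1: a + c = 2; constraint 5: a - d = -1, and the others follow.

Satisfiable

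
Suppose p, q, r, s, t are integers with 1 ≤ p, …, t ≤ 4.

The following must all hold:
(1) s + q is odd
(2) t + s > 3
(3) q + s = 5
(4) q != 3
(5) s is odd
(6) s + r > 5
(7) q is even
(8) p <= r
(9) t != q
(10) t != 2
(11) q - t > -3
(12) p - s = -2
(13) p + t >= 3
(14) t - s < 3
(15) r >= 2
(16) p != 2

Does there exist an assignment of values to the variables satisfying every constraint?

Satisfiable

The assignment p = 1, q = 2, r = 3, s = 3, t = 3 works:
  constraint 2 holds since t + s = 6.
  constraint 3 holds since q + s = 5.
  constraint 6 holds since s + r = 6.
The rest check out directly.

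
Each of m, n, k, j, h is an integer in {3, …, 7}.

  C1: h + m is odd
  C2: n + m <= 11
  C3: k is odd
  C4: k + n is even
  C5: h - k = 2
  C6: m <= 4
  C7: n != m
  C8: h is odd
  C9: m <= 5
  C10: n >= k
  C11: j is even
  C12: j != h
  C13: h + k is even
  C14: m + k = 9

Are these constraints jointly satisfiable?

Satisfiable

Take m = 4, n = 5, k = 5, j = 6, h = 7. Then constraint 2: n + m = 9; constraint 5: h - k = 2, and every other listed constraint is also met.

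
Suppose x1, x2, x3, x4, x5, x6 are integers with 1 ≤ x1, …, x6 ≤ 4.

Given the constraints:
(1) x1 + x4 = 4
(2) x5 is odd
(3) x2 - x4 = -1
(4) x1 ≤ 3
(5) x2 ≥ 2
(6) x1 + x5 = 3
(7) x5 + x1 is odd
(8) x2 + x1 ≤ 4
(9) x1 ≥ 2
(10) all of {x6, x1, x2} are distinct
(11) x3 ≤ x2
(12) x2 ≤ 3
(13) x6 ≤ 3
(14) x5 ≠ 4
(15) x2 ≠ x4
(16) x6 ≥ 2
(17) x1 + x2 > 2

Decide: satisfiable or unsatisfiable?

Constraints 4, 5, 9, 12, 13, and 16 confine each of x6, x1, x2 to the 2 values {2, 3}.
Constraint 10 requires all 3 of them to be distinct, but only 2 values are available — impossible by the pigeonhole principle.

Unsatisfiable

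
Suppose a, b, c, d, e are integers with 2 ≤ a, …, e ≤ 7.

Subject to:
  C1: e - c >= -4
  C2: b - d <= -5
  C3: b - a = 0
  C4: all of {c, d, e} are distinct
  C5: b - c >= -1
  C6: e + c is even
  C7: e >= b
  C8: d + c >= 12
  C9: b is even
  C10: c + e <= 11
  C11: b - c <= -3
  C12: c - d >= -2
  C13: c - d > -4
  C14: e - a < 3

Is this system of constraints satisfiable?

Constraints 2, 5, and 12 give b − c ≥ -1, c − d ≥ -2, d − b ≥ 5.
Adding all 3 inequalities: the left sides telescope to 0, and the right sides sum to (-1) + (-2) + 5 = 2. So 0 ≥ 2, which is false.

Unsatisfiable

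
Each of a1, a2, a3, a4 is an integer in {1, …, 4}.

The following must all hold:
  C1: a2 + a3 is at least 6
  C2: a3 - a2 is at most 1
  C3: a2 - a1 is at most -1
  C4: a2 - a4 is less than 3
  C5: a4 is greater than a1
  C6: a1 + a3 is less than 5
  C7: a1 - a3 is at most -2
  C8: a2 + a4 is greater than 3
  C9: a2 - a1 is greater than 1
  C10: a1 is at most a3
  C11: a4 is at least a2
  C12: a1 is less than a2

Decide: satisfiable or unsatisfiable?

Unsatisfiable

Constraints 2, 3, and 7 give a3 − a1 ≥ 2, a1 − a2 ≥ 1, a2 − a3 ≥ -1.
Adding all 3 inequalities: the left sides telescope to 0, and the right sides sum to 2 + 1 + (-1) = 2. So 0 ≥ 2, which is false.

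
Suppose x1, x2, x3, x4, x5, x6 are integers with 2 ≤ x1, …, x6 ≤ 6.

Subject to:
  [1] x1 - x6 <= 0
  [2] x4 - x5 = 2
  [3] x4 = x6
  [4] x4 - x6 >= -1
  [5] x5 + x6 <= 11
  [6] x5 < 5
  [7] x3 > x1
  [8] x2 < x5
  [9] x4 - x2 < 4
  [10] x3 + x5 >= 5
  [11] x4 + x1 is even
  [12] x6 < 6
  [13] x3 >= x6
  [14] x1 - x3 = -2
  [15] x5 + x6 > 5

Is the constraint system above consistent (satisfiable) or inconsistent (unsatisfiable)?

The assignment x1 = 3, x2 = 2, x3 = 5, x4 = 5, x5 = 3, x6 = 5 works:
  constraint 1 holds since x1 - x6 = -2.
  constraint 2 holds since x4 - x5 = 2.
  constraint 4 holds since x4 - x6 = 0.
The rest check out directly.

Satisfiable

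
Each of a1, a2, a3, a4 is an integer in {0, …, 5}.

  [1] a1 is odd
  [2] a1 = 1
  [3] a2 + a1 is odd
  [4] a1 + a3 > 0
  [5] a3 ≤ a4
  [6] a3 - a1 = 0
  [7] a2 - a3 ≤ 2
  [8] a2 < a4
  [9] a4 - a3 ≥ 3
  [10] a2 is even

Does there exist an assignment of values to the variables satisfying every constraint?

Satisfiable

Try a1 = 1, a2 = 2, a3 = 1, a4 = 4.
Check constraint 4: a1 + a3 = 2; constraint 6: a3 - a1 = 0; constraint 7: a2 - a3 = 1. The remaining constraints are straightforward to verify.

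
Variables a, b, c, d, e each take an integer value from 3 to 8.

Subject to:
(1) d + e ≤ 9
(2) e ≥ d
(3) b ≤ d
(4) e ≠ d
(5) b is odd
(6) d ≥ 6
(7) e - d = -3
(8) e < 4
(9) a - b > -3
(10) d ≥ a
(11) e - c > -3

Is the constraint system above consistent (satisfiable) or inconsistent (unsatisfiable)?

Unsatisfiable

From constraints 2 and 6: e ≥ d and d ≥ 6, so e ≥ 6. From constraint 8: e ≤ 3. But 3 < 6, so no value of e works.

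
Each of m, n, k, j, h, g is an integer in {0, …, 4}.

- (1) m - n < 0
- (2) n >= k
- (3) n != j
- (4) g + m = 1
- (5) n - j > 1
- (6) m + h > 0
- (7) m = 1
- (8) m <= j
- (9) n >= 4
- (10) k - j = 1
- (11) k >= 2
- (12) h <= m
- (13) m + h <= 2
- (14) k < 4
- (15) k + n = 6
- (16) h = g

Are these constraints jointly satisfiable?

Satisfiable

Take m = 1, n = 4, k = 2, j = 1, h = 0, g = 0. Then constraint 1: m - n = -3; constraint 4: g + m = 1; constraint 5: n - j = 3, and every other listed constraint is also met.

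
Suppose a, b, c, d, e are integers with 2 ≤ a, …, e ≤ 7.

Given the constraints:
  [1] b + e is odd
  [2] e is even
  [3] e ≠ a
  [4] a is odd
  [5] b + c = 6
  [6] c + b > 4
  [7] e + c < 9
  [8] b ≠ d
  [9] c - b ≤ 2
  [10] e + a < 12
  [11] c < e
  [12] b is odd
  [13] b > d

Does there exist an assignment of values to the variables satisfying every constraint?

The assignment a = 5, b = 3, c = 3, d = 2, e = 4 works:
  constraint 5 holds since b + c = 6.
  constraint 6 holds since c + b = 6.
  constraint 7 holds since e + c = 7.
The rest check out directly.

Satisfiable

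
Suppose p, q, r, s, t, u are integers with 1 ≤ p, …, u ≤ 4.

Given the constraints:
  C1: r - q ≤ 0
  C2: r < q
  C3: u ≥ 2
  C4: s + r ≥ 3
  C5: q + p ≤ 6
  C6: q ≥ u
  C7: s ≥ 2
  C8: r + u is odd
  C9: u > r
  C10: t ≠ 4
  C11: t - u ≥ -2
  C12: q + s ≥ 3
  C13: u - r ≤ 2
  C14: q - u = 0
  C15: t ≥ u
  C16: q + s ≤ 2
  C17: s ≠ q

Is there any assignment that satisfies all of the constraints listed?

From constraints 3 and 6: q ≥ u ≥ 2. From constraint 7: s ≥ 2. Hence q + s ≥ 4. But constraint 16 requires q + s ≤ 2, and 2 < 4. Contradiction.

Unsatisfiable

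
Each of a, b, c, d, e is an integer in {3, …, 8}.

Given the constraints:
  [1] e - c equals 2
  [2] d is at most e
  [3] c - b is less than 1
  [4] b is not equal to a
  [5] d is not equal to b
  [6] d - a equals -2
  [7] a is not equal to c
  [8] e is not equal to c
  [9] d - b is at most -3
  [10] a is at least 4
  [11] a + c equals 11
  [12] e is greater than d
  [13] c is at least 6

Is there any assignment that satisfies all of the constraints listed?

The assignment a = 5, b = 8, c = 6, d = 3, e = 8 works:
  constraint 1 holds since e - c = 2.
  constraint 3 holds since c - b = -2.
  constraint 6 holds since d - a = -2.
The rest check out directly.

Satisfiable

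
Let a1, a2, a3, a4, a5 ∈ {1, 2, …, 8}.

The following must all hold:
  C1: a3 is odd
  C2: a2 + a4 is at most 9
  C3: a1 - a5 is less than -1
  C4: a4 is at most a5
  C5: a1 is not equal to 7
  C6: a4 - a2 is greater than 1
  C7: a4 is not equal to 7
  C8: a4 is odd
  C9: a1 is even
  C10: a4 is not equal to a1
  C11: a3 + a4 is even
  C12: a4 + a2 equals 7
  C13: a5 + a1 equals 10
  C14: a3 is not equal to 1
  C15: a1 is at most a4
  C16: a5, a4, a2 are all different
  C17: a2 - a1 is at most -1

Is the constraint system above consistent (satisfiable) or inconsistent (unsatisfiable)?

Satisfiable

Take a1 = 4, a2 = 2, a3 = 5, a4 = 5, a5 = 6. Then constraint 2: a2 + a4 = 7; constraint 3: a1 - a5 = -2, and every other listed constraint is also met.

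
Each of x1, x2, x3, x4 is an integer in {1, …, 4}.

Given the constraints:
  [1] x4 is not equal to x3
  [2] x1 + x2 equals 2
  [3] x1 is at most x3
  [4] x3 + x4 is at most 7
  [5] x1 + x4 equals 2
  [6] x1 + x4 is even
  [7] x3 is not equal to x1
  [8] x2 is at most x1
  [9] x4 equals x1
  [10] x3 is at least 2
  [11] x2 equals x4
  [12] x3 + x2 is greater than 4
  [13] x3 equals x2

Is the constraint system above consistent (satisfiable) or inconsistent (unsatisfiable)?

From constraints 9, 11, and 13, x3 = x2 = x4 = x1, so x3 = x1. But constraint 7 says x3 ≠ x1. Contradiction.

Unsatisfiable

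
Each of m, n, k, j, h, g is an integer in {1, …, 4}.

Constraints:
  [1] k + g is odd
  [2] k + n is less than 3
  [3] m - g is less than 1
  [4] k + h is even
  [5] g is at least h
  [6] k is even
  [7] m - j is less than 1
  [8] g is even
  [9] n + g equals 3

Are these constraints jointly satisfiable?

Unsatisfiable

Constraint 6 makes k even and constraint 8 makes g even, so k + g must be even. Constraint 1 says k + g is odd — contradiction.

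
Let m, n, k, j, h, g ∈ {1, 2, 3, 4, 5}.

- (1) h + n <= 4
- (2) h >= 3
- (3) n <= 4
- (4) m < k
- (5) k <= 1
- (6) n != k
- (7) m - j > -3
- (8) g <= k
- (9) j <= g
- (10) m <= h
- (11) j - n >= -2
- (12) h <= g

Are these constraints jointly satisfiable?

From constraints 2 and 12: g ≥ h and h ≥ 3, so g ≥ 3. From constraints 5 and 8: g ≤ k and k ≤ 1, so g ≤ 1. But 1 < 3, so no value of g works.

Unsatisfiable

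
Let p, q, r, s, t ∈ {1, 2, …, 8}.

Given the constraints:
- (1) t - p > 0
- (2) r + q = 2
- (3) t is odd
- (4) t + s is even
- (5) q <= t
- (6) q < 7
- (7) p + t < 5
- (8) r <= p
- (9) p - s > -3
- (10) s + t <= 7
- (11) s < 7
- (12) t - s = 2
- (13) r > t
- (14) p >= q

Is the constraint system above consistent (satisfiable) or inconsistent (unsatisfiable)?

Unsatisfiable

Constraints 1, 8, and 13 give t < r, r ≤ p, p < t. Chaining: t < r ≤ p < t, which forces t < t — impossible.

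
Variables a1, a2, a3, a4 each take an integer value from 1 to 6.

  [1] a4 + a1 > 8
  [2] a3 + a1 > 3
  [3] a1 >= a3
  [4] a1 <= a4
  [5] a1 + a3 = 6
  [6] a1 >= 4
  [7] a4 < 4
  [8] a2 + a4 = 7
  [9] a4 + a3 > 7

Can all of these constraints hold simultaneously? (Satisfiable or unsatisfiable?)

Unsatisfiable

From constraints 4 and 6: a4 ≥ a1 and a1 ≥ 4, so a4 ≥ 4. From constraint 7: a4 ≤ 3. But 3 < 4, so no value of a4 works.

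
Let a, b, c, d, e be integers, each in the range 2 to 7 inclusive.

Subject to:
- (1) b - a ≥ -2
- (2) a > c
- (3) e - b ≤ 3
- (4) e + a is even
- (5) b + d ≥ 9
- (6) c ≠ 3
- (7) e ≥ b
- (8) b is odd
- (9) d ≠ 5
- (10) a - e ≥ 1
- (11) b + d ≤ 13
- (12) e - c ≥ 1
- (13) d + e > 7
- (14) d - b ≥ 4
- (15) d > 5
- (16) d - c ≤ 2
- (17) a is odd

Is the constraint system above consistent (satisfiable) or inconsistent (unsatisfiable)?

Unsatisfiable

Constraints 1, 10, 12, 14, and 16 give b − a ≥ -2, a − e ≥ 1, e − c ≥ 1, c − d ≥ -2, d − b ≥ 4.
Adding all 5 inequalities: the left sides telescope to 0, and the right sides sum to (-2) + 1 + 1 + (-2) + 4 = 2. So 0 ≥ 2, which is false.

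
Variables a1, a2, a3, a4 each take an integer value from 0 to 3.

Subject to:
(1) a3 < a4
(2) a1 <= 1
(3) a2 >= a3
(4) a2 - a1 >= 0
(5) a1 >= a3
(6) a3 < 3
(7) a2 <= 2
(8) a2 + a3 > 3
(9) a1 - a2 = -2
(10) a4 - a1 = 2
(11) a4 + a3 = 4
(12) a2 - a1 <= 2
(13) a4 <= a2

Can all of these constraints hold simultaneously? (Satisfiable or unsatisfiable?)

From constraints 7 and 13: a4 ≤ a2 ≤ 2. From constraints 2 and 5: a3 ≤ a1 ≤ 1. Hence a4 + a3 ≤ 3. But constraint 11 requires a4 + a3 = 4, and 4 > 3. Contradiction.

Unsatisfiable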